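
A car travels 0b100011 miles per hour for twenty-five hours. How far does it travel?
Convert 0b100011 (binary) → 32 + 2 + 1 = 35 (decimal)
Convert twenty-five (English words) → 25 (decimal)
Compute 35 × 25 = 875
875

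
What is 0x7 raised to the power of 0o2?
Convert 0x7 (hexadecimal) → 7 (decimal)
Convert 0o2 (octal) → 2 (decimal)
Compute 7 ^ 2 = 49
49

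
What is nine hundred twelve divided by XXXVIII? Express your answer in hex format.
Convert nine hundred twelve (English words) → 9×100 + 12 = 912 (decimal)
Convert XXXVIII (Roman numeral) → 10 + 10 + 10 + 5 + 1 + 1 + 1 = 38 (decimal)
Compute 912 ÷ 38 = 24
Convert 24 (decimal) → 24 = 1×16 + 8 → 0x18 (hexadecimal)
0x18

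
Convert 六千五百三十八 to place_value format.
Convert 六千五百三十八 (Chinese numeral) → 6×1000 + 5×100 + 3×10 + 8 = 6538 (decimal)
Convert 6538 (decimal) → 6538 = 6×1000 + 5×100 + 3×10 + 8 → 6 thousands, 5 hundreds, 3 tens, 8 ones (place-value notation)
6 thousands, 5 hundreds, 3 tens, 8 ones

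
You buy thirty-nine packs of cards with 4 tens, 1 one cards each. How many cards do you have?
Convert 4 tens, 1 one (place-value notation) → 4×10 + 1 = 41 (decimal)
Convert thirty-nine (English words) → 39 (decimal)
Compute 41 × 39 = 1599
1599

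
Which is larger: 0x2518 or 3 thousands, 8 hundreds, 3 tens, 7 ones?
Convert 0x2518 (hexadecimal) → 2×4096 + 5×256 + 1×16 + 8 = 9496 (decimal)
Convert 3 thousands, 8 hundreds, 3 tens, 7 ones (place-value notation) → 3×1000 + 8×100 + 3×10 + 7 = 3837 (decimal)
Compare 9496 vs 3837: larger = 9496
9496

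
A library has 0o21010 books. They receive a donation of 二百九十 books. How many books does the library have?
Convert 0o21010 (octal) → 2×4096 + 1×512 + 1×8 = 8712 (decimal)
Convert 二百九十 (Chinese numeral) → 2×100 + 9×10 = 290 (decimal)
Compute 8712 + 290 = 9002
9002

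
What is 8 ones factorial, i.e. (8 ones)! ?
Convert 8 ones (place-value notation) → 8 (decimal)
Compute 8! = 40320
40320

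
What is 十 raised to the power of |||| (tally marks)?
Convert 十 (Chinese numeral) → 1×10 = 10 (decimal)
Convert |||| (tally marks) → 4 (decimal)
Compute 10 ^ 4 = 10000
10000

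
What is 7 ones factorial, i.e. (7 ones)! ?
Convert 7 ones (place-value notation) → 7 (decimal)
Compute 7! = 5040
5040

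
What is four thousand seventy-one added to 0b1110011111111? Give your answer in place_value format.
Convert four thousand seventy-one (English words) → 4×1000 + 71 = 4071 (decimal)
Convert 0b1110011111111 (binary) → 4096 + 2048 + 1024 + 128 + 64 + 32 + 16 + 8 + 4 + 2 + 1 = 7423 (decimal)
Compute 4071 + 7423 = 11494
Convert 11494 (decimal) → 11494 = 11×1000 + 4×100 + 9×10 + 4 → 11 thousands, 4 hundreds, 9 tens, 4 ones (place-value notation)
11 thousands, 4 hundreds, 9 tens, 4 ones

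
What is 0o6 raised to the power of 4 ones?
Convert 0o6 (octal) → 6 (decimal)
Convert 4 ones (place-value notation) → 4 (decimal)
Compute 6 ^ 4 = 1296
1296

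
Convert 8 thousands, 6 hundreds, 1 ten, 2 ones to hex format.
Convert 8 thousands, 6 hundreds, 1 ten, 2 ones (place-value notation) → 8×1000 + 6×100 + 1×10 + 2 = 8612 (decimal)
Convert 8612 (decimal) → 8612 = 2×4096 + 1×256 + 10×16 + 4 → 0x21A4 (hexadecimal)
0x21A4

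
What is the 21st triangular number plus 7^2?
The 21st triangular number = 21×22/2 = 231
Convert 7^2 (power) → 49 (decimal)
Compute 231 + 49 = 280
280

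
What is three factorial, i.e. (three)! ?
Convert three (English words) → 3 (decimal)
Compute 3! = 6
6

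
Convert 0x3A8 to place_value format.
Convert 0x3A8 (hexadecimal) → 3×256 + 10×16 + 8 = 936 (decimal)
Convert 936 (decimal) → 936 = 9×100 + 3×10 + 6 → 9 hundreds, 3 tens, 6 ones (place-value notation)
9 hundreds, 3 tens, 6 ones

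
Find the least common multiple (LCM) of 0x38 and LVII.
Convert 0x38 (hexadecimal) → 3×16 + 8 = 56 (decimal)
Convert LVII (Roman numeral) → 50 + 5 + 1 + 1 = 57 (decimal)
Compute lcm(56, 57) = 3192
3192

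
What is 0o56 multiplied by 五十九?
Convert 0o56 (octal) → 5×8 + 6 = 46 (decimal)
Convert 五十九 (Chinese numeral) → 5×10 + 9 = 59 (decimal)
Compute 46 × 59 = 2714
2714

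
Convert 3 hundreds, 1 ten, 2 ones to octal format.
Convert 3 hundreds, 1 ten, 2 ones (place-value notation) → 3×100 + 1×10 + 2 = 312 (decimal)
Convert 312 (decimal) → 312 = 4×64 + 7×8 → 0o470 (octal)
0o470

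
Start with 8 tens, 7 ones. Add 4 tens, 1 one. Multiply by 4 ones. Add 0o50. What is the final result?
Convert 8 tens, 7 ones (place-value notation) → 8×10 + 7 = 87 (decimal)
Start: 87
Convert 4 tens, 1 one (place-value notation) → 4×10 + 1 = 41 (decimal)
87 + 41 = 128
Convert 4 ones (place-value notation) → 4 (decimal)
128 × 4 = 512
Convert 0o50 (octal) → 5×8 = 40 (decimal)
512 + 40 = 552
552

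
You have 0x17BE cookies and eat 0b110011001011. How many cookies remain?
Convert 0x17BE (hexadecimal) → 1×4096 + 7×256 + 11×16 + 14 = 6078 (decimal)
Convert 0b110011001011 (binary) → 2048 + 1024 + 128 + 64 + 8 + 2 + 1 = 3275 (decimal)
Compute 6078 - 3275 = 2803
2803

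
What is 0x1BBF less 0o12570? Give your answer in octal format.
Convert 0x1BBF (hexadecimal) → 1×4096 + 11×256 + 11×16 + 15 = 7103 (decimal)
Convert 0o12570 (octal) → 1×4096 + 2×512 + 5×64 + 7×8 = 5496 (decimal)
Compute 7103 - 5496 = 1607
Convert 1607 (decimal) → 1607 = 3×512 + 1×64 + 7 → 0o3107 (octal)
0o3107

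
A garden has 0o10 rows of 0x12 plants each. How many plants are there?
Convert 0x12 (hexadecimal) → 1×16 + 2 = 18 (decimal)
Convert 0o10 (octal) → 1×8 = 8 (decimal)
Compute 18 × 8 = 144
144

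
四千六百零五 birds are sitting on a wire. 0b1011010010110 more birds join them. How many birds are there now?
Convert 四千六百零五 (Chinese numeral) → 4×1000 + 6×100 + 5 = 4605 (decimal)
Convert 0b1011010010110 (binary) → 4096 + 1024 + 512 + 128 + 16 + 4 + 2 = 5782 (decimal)
Compute 4605 + 5782 = 10387
10387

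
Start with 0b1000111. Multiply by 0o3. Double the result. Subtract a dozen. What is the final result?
Convert 0b1000111 (binary) → 64 + 4 + 2 + 1 = 71 (decimal)
Start: 71
Convert 0o3 (octal) → 3 (decimal)
71 × 3 = 213
213 × 2 = 426
Convert a dozen (colloquial) → 12 (decimal)
426 - 12 = 414
414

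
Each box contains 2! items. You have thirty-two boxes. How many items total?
Convert 2! (factorial) → 2 (decimal)
Convert thirty-two (English words) → 32 (decimal)
Compute 2 × 32 = 64
64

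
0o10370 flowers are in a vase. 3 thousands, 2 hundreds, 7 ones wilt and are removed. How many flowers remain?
Convert 0o10370 (octal) → 1×4096 + 3×64 + 7×8 = 4344 (decimal)
Convert 3 thousands, 2 hundreds, 7 ones (place-value notation) → 3×1000 + 2×100 + 7 = 3207 (decimal)
Compute 4344 - 3207 = 1137
1137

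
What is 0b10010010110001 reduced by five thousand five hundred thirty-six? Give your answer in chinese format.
Convert 0b10010010110001 (binary) → 8192 + 1024 + 128 + 32 + 16 + 1 = 9393 (decimal)
Convert five thousand five hundred thirty-six (English words) → 5×1000 + 5×100 + 36 = 5536 (decimal)
Compute 9393 - 5536 = 3857
Convert 3857 (decimal) → 3857 = 3×1000 + 8×100 + 5×10 + 7 → 三千八百五十七 (Chinese numeral)
三千八百五十七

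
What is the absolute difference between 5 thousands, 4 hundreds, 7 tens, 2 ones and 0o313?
Convert 5 thousands, 4 hundreds, 7 tens, 2 ones (place-value notation) → 5×1000 + 4×100 + 7×10 + 2 = 5472 (decimal)
Convert 0o313 (octal) → 3×64 + 1×8 + 3 = 203 (decimal)
Compute |5472 - 203| = 5269
5269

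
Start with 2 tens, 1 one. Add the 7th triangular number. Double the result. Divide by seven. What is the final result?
Convert 2 tens, 1 one (place-value notation) → 2×10 + 1 = 21 (decimal)
Start: 21
Convert the 7th triangular number (triangular index) → 7×8/2 = 28 (decimal)
21 + 28 = 49
49 × 2 = 98
Convert seven (English words) → 7 (decimal)
98 ÷ 7 = 14
14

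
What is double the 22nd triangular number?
The 22nd triangular number = 22×23/2 = 253
Compute 253 × 2 = 506
506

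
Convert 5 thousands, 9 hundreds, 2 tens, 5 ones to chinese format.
Convert 5 thousands, 9 hundreds, 2 tens, 5 ones (place-value notation) → 5×1000 + 9×100 + 2×10 + 5 = 5925 (decimal)
Convert 5925 (decimal) → 5925 = 5×1000 + 9×100 + 2×10 + 5 → 五千九百二十五 (Chinese numeral)
五千九百二十五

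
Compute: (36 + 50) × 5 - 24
Parentheses first: 36 + 50 = 86
Multiply: 86 × 5 = 430
Subtract: 430 - 24 = 406
406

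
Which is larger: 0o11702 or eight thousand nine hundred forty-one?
Convert 0o11702 (octal) → 1×4096 + 1×512 + 7×64 + 2 = 5058 (decimal)
Convert eight thousand nine hundred forty-one (English words) → 8×1000 + 9×100 + 41 = 8941 (decimal)
Compare 5058 vs 8941: larger = 8941
8941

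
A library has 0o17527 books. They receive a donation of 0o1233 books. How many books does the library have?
Convert 0o17527 (octal) → 1×4096 + 7×512 + 5×64 + 2×8 + 7 = 8023 (decimal)
Convert 0o1233 (octal) → 1×512 + 2×64 + 3×8 + 3 = 667 (decimal)
Compute 8023 + 667 = 8690
8690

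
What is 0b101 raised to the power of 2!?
Convert 0b101 (binary) → 4 + 1 = 5 (decimal)
Convert 2! (factorial) → 2 (decimal)
Compute 5 ^ 2 = 25
25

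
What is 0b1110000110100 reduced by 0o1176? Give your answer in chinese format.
Convert 0b1110000110100 (binary) → 4096 + 2048 + 1024 + 32 + 16 + 4 = 7220 (decimal)
Convert 0o1176 (octal) → 1×512 + 1×64 + 7×8 + 6 = 638 (decimal)
Compute 7220 - 638 = 6582
Convert 6582 (decimal) → 6582 = 6×1000 + 5×100 + 8×10 + 2 → 六千五百八十二 (Chinese numeral)
六千五百八十二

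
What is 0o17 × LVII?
Convert 0o17 (octal) → 1×8 + 7 = 15 (decimal)
Convert LVII (Roman numeral) → 50 + 5 + 1 + 1 = 57 (decimal)
Compute 15 × 57 = 855
855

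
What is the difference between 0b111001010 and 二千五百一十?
Convert 0b111001010 (binary) → 256 + 128 + 64 + 8 + 2 = 458 (decimal)
Convert 二千五百一十 (Chinese numeral) → 2×1000 + 5×100 + 1×10 = 2510 (decimal)
Difference: |458 - 2510| = 2052
2052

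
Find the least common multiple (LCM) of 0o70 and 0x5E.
Convert 0o70 (octal) → 7×8 = 56 (decimal)
Convert 0x5E (hexadecimal) → 5×16 + 14 = 94 (decimal)
Compute lcm(56, 94) = 2632
2632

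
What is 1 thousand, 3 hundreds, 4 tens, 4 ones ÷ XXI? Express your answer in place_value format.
Convert 1 thousand, 3 hundreds, 4 tens, 4 ones (place-value notation) → 1×1000 + 3×100 + 4×10 + 4 = 1344 (decimal)
Convert XXI (Roman numeral) → 10 + 10 + 1 = 21 (decimal)
Compute 1344 ÷ 21 = 64
Convert 64 (decimal) → 64 = 6×10 + 4 → 6 tens, 4 ones (place-value notation)
6 tens, 4 ones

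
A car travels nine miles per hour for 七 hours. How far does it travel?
Convert nine (English words) → 9 (decimal)
Convert 七 (Chinese numeral) → 7 (decimal)
Compute 9 × 7 = 63
63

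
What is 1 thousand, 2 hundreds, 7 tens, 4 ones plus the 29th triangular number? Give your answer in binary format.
Convert 1 thousand, 2 hundreds, 7 tens, 4 ones (place-value notation) → 1×1000 + 2×100 + 7×10 + 4 = 1274 (decimal)
Convert the 29th triangular number (triangular index) → 29×30/2 = 435 (decimal)
Compute 1274 + 435 = 1709
Convert 1709 (decimal) → 1709 = 1024 + 512 + 128 + 32 + 8 + 4 + 1 → 0b11010101101 (binary)
0b11010101101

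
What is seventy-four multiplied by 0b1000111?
Convert seventy-four (English words) → 74 (decimal)
Convert 0b1000111 (binary) → 64 + 4 + 2 + 1 = 71 (decimal)
Compute 74 × 71 = 5254
5254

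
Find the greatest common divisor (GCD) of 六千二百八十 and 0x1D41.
Convert 六千二百八十 (Chinese numeral) → 6×1000 + 2×100 + 8×10 = 6280 (decimal)
Convert 0x1D41 (hexadecimal) → 1×4096 + 13×256 + 4×16 + 1 = 7489 (decimal)
Compute gcd(6280, 7489) = 1
1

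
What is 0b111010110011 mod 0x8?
Convert 0b111010110011 (binary) → 2048 + 1024 + 512 + 128 + 32 + 16 + 2 + 1 = 3763 (decimal)
Convert 0x8 (hexadecimal) → 8 (decimal)
Compute 3763 mod 8 = 3
3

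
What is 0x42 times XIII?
Convert 0x42 (hexadecimal) → 4×16 + 2 = 66 (decimal)
Convert XIII (Roman numeral) → 10 + 1 + 1 + 1 = 13 (decimal)
Compute 66 × 13 = 858
858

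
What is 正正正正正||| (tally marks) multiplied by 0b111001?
Convert 正正正正正||| (tally marks) → 5 + 5 + 5 + 5 + 5 + 3 = 28 (decimal)
Convert 0b111001 (binary) → 32 + 16 + 8 + 1 = 57 (decimal)
Compute 28 × 57 = 1596
1596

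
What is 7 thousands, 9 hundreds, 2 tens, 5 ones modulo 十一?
Convert 7 thousands, 9 hundreds, 2 tens, 5 ones (place-value notation) → 7×1000 + 9×100 + 2×10 + 5 = 7925 (decimal)
Convert 十一 (Chinese numeral) → 1×10 + 1 = 11 (decimal)
Compute 7925 mod 11 = 5
5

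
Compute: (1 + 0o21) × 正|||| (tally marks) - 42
Convert 0o21 (octal) → 2×8 + 1 = 17 (decimal)
Convert 正|||| (tally marks) → 5 + 4 = 9 (decimal)
Expression in decimal: (1 + 17) × 9 - 42
Parentheses first: 1 + 17 = 18
Multiply: 18 × 9 = 162
Subtract: 162 - 42 = 120
120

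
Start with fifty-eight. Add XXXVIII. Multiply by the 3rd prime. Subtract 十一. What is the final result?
Convert fifty-eight (English words) → 58 (decimal)
Start: 58
Convert XXXVIII (Roman numeral) → 10 + 10 + 10 + 5 + 1 + 1 + 1 = 38 (decimal)
58 + 38 = 96
Convert the 3rd prime (prime index) → 5 (decimal)
96 × 5 = 480
Convert 十一 (Chinese numeral) → 1×10 + 1 = 11 (decimal)
480 - 11 = 469
469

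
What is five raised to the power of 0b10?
Convert five (English words) → 5 (decimal)
Convert 0b10 (binary) → 2 (decimal)
Compute 5 ^ 2 = 25
25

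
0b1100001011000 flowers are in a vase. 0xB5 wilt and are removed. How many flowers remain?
Convert 0b1100001011000 (binary) → 4096 + 2048 + 64 + 16 + 8 = 6232 (decimal)
Convert 0xB5 (hexadecimal) → 11×16 + 5 = 181 (decimal)
Compute 6232 - 181 = 6051
6051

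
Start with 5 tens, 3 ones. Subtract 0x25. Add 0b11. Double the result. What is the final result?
Convert 5 tens, 3 ones (place-value notation) → 5×10 + 3 = 53 (decimal)
Start: 53
Convert 0x25 (hexadecimal) → 2×16 + 5 = 37 (decimal)
53 - 37 = 16
Convert 0b11 (binary) → 2 + 1 = 3 (decimal)
16 + 3 = 19
19 × 2 = 38
38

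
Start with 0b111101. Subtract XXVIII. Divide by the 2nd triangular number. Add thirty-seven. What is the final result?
Convert 0b111101 (binary) → 32 + 16 + 8 + 4 + 1 = 61 (decimal)
Start: 61
Convert XXVIII (Roman numeral) → 10 + 10 + 5 + 1 + 1 + 1 = 28 (decimal)
61 - 28 = 33
Convert the 2nd triangular number (triangular index) → 2×3/2 = 3 (decimal)
33 ÷ 3 = 11
Convert thirty-seven (English words) → 37 (decimal)
11 + 37 = 48
48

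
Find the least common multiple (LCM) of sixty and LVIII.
Convert sixty (English words) → 60 (decimal)
Convert LVIII (Roman numeral) → 50 + 5 + 1 + 1 + 1 = 58 (decimal)
Compute lcm(60, 58) = 1740
1740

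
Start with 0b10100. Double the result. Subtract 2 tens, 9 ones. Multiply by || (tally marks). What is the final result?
Convert 0b10100 (binary) → 16 + 4 = 20 (decimal)
Start: 20
20 × 2 = 40
Convert 2 tens, 9 ones (place-value notation) → 2×10 + 9 = 29 (decimal)
40 - 29 = 11
Convert || (tally marks) → 2 (decimal)
11 × 2 = 22
22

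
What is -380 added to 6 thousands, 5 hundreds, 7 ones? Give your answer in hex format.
Convert 6 thousands, 5 hundreds, 7 ones (place-value notation) → 6×1000 + 5×100 + 7 = 6507 (decimal)
Compute -380 + 6507 = 6127
Convert 6127 (decimal) → 6127 = 1×4096 + 7×256 + 14×16 + 15 → 0x17EF (hexadecimal)
0x17EF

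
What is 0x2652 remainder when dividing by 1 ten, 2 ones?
Convert 0x2652 (hexadecimal) → 2×4096 + 6×256 + 5×16 + 2 = 9810 (decimal)
Convert 1 ten, 2 ones (place-value notation) → 1×10 + 2 = 12 (decimal)
Compute 9810 mod 12 = 6
6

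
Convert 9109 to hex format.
Convert 9109 (decimal) → 9109 = 2×4096 + 3×256 + 9×16 + 5 → 0x2395 (hexadecimal)
0x2395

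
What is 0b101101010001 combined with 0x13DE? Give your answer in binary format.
Convert 0b101101010001 (binary) → 2048 + 512 + 256 + 64 + 16 + 1 = 2897 (decimal)
Convert 0x13DE (hexadecimal) → 1×4096 + 3×256 + 13×16 + 14 = 5086 (decimal)
Compute 2897 + 5086 = 7983
Convert 7983 (decimal) → 7983 = 4096 + 2048 + 1024 + 512 + 256 + 32 + 8 + 4 + 2 + 1 → 0b1111100101111 (binary)
0b1111100101111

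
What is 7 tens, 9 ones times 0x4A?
Convert 7 tens, 9 ones (place-value notation) → 7×10 + 9 = 79 (decimal)
Convert 0x4A (hexadecimal) → 4×16 + 10 = 74 (decimal)
Compute 79 × 74 = 5846
5846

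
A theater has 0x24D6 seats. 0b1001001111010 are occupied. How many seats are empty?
Convert 0x24D6 (hexadecimal) → 2×4096 + 4×256 + 13×16 + 6 = 9430 (decimal)
Convert 0b1001001111010 (binary) → 4096 + 512 + 64 + 32 + 16 + 8 + 2 = 4730 (decimal)
Compute 9430 - 4730 = 4700
4700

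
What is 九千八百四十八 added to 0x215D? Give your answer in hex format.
Convert 九千八百四十八 (Chinese numeral) → 9×1000 + 8×100 + 4×10 + 8 = 9848 (decimal)
Convert 0x215D (hexadecimal) → 2×4096 + 1×256 + 5×16 + 13 = 8541 (decimal)
Compute 9848 + 8541 = 18389
Convert 18389 (decimal) → 18389 = 4×4096 + 7×256 + 13×16 + 5 → 0x47D5 (hexadecimal)
0x47D5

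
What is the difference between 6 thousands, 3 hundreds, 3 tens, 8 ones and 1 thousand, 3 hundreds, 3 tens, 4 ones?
Convert 6 thousands, 3 hundreds, 3 tens, 8 ones (place-value notation) → 6×1000 + 3×100 + 3×10 + 8 = 6338 (decimal)
Convert 1 thousand, 3 hundreds, 3 tens, 4 ones (place-value notation) → 1×1000 + 3×100 + 3×10 + 4 = 1334 (decimal)
Difference: |6338 - 1334| = 5004
5004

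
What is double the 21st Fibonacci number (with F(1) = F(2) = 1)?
The 21st Fibonacci number (with F(1) = F(2) = 1) = 10946
Compute 10946 × 2 = 21892
21892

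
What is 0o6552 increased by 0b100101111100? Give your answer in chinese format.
Convert 0o6552 (octal) → 6×512 + 5×64 + 5×8 + 2 = 3434 (decimal)
Convert 0b100101111100 (binary) → 2048 + 256 + 64 + 32 + 16 + 8 + 4 = 2428 (decimal)
Compute 3434 + 2428 = 5862
Convert 5862 (decimal) → 5862 = 5×1000 + 8×100 + 6×10 + 2 → 五千八百六十二 (Chinese numeral)
五千八百六十二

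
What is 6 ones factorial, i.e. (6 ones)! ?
Convert 6 ones (place-value notation) → 6 (decimal)
Compute 6! = 720
720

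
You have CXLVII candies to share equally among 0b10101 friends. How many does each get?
Convert CXLVII (Roman numeral) → 100 + 40 + 5 + 1 + 1 = 147 (decimal)
Convert 0b10101 (binary) → 16 + 4 + 1 = 21 (decimal)
Compute 147 ÷ 21 = 7
7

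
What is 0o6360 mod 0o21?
Convert 0o6360 (octal) → 6×512 + 3×64 + 6×8 = 3312 (decimal)
Convert 0o21 (octal) → 2×8 + 1 = 17 (decimal)
Compute 3312 mod 17 = 14
14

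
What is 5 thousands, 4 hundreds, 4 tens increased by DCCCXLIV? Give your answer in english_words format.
Convert 5 thousands, 4 hundreds, 4 tens (place-value notation) → 5×1000 + 4×100 + 4×10 = 5440 (decimal)
Convert DCCCXLIV (Roman numeral) → 500 + 100 + 100 + 100 + 40 + 4 = 844 (decimal)
Compute 5440 + 844 = 6284
Convert 6284 (decimal) → 6284 = 6×1000 + 2×100 + 84 → six thousand two hundred eighty-four (English words)
six thousand two hundred eighty-four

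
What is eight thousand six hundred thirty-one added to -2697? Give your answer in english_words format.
Convert eight thousand six hundred thirty-one (English words) → 8×1000 + 6×100 + 31 = 8631 (decimal)
Compute 8631 + -2697 = 5934
Convert 5934 (decimal) → 5934 = 5×1000 + 9×100 + 34 → five thousand nine hundred thirty-four (English words)
five thousand nine hundred thirty-four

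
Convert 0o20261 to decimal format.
Convert 0o20261 (octal) → 2×4096 + 2×64 + 6×8 + 1 = 8369 (decimal)
8369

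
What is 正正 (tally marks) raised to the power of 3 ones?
Convert 正正 (tally marks) → 5 + 5 = 10 (decimal)
Convert 3 ones (place-value notation) → 3 (decimal)
Compute 10 ^ 3 = 1000
1000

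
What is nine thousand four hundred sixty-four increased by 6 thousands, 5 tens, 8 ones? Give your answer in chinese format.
Convert nine thousand four hundred sixty-four (English words) → 9×1000 + 4×100 + 64 = 9464 (decimal)
Convert 6 thousands, 5 tens, 8 ones (place-value notation) → 6×1000 + 5×10 + 8 = 6058 (decimal)
Compute 9464 + 6058 = 15522
Convert 15522 (decimal) → 15522 = 1×10000 + 5×1000 + 5×100 + 2×10 + 2 → 一万五千五百二十二 (Chinese numeral)
一万五千五百二十二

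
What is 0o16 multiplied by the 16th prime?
Convert 0o16 (octal) → 1×8 + 6 = 14 (decimal)
Convert the 16th prime (prime index) → 53 (decimal)
Compute 14 × 53 = 742
742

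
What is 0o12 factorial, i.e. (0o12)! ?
Convert 0o12 (octal) → 1×8 + 2 = 10 (decimal)
Compute 10! = 3628800
3628800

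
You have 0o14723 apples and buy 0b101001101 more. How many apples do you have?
Convert 0o14723 (octal) → 1×4096 + 4×512 + 7×64 + 2×8 + 3 = 6611 (decimal)
Convert 0b101001101 (binary) → 256 + 64 + 8 + 4 + 1 = 333 (decimal)
Compute 6611 + 333 = 6944
6944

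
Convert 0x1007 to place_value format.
Convert 0x1007 (hexadecimal) → 1×4096 + 7 = 4103 (decimal)
Convert 4103 (decimal) → 4103 = 4×1000 + 1×100 + 3 → 4 thousands, 1 hundred, 3 ones (place-value notation)
4 thousands, 1 hundred, 3 ones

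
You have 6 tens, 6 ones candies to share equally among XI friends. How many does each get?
Convert 6 tens, 6 ones (place-value notation) → 6×10 + 6 = 66 (decimal)
Convert XI (Roman numeral) → 10 + 1 = 11 (decimal)
Compute 66 ÷ 11 = 6
6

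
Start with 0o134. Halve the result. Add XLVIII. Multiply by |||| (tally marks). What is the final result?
Convert 0o134 (octal) → 1×64 + 3×8 + 4 = 92 (decimal)
Start: 92
92 ÷ 2 = 46
Convert XLVIII (Roman numeral) → 40 + 5 + 1 + 1 + 1 = 48 (decimal)
46 + 48 = 94
Convert |||| (tally marks) → 4 (decimal)
94 × 4 = 376
376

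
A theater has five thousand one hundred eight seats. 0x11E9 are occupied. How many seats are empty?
Convert five thousand one hundred eight (English words) → 5×1000 + 1×100 + 8 = 5108 (decimal)
Convert 0x11E9 (hexadecimal) → 1×4096 + 1×256 + 14×16 + 9 = 4585 (decimal)
Compute 5108 - 4585 = 523
523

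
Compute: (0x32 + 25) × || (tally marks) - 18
Convert 0x32 (hexadecimal) → 3×16 + 2 = 50 (decimal)
Convert || (tally marks) → 2 (decimal)
Expression in decimal: (50 + 25) × 2 - 18
Parentheses first: 50 + 25 = 75
Multiply: 75 × 2 = 150
Subtract: 150 - 18 = 132
132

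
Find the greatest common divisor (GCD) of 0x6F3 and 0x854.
Convert 0x6F3 (hexadecimal) → 6×256 + 15×16 + 3 = 1779 (decimal)
Convert 0x854 (hexadecimal) → 8×256 + 5×16 + 4 = 2132 (decimal)
Compute gcd(1779, 2132) = 1
1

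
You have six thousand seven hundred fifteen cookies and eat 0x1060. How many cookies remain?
Convert six thousand seven hundred fifteen (English words) → 6×1000 + 7×100 + 15 = 6715 (decimal)
Convert 0x1060 (hexadecimal) → 1×4096 + 6×16 = 4192 (decimal)
Compute 6715 - 4192 = 2523
2523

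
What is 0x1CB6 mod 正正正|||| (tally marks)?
Convert 0x1CB6 (hexadecimal) → 1×4096 + 12×256 + 11×16 + 6 = 7350 (decimal)
Convert 正正正|||| (tally marks) → 5 + 5 + 5 + 4 = 19 (decimal)
Compute 7350 mod 19 = 16
16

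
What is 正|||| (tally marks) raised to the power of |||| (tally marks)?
Convert 正|||| (tally marks) → 5 + 4 = 9 (decimal)
Convert |||| (tally marks) → 4 (decimal)
Compute 9 ^ 4 = 6561
6561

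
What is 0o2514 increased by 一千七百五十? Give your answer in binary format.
Convert 0o2514 (octal) → 2×512 + 5×64 + 1×8 + 4 = 1356 (decimal)
Convert 一千七百五十 (Chinese numeral) → 1×1000 + 7×100 + 5×10 = 1750 (decimal)
Compute 1356 + 1750 = 3106
Convert 3106 (decimal) → 3106 = 2048 + 1024 + 32 + 2 → 0b110000100010 (binary)
0b110000100010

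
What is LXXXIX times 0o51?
Convert LXXXIX (Roman numeral) → 50 + 10 + 10 + 10 + 9 = 89 (decimal)
Convert 0o51 (octal) → 5×8 + 1 = 41 (decimal)
Compute 89 × 41 = 3649
3649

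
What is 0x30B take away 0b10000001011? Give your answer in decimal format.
Convert 0x30B (hexadecimal) → 3×256 + 11 = 779 (decimal)
Convert 0b10000001011 (binary) → 1024 + 8 + 2 + 1 = 1035 (decimal)
Compute 779 - 1035 = -256
-256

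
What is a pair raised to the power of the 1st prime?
Convert a pair (colloquial) → 2 (decimal)
Convert the 1st prime (prime index) → 2 (decimal)
Compute 2 ^ 2 = 4
4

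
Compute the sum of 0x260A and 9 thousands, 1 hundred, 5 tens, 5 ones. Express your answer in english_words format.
Convert 0x260A (hexadecimal) → 2×4096 + 6×256 + 10 = 9738 (decimal)
Convert 9 thousands, 1 hundred, 5 tens, 5 ones (place-value notation) → 9×1000 + 1×100 + 5×10 + 5 = 9155 (decimal)
Compute 9738 + 9155 = 18893
Convert 18893 (decimal) → 18893 = 18×1000 + 8×100 + 93 → eighteen thousand eight hundred ninety-three (English words)
eighteen thousand eight hundred ninety-three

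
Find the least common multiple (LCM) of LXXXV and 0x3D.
Convert LXXXV (Roman numeral) → 50 + 10 + 10 + 10 + 5 = 85 (decimal)
Convert 0x3D (hexadecimal) → 3×16 + 13 = 61 (decimal)
Compute lcm(85, 61) = 5185
5185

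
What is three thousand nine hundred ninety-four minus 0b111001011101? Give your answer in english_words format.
Convert three thousand nine hundred ninety-four (English words) → 3×1000 + 9×100 + 94 = 3994 (decimal)
Convert 0b111001011101 (binary) → 2048 + 1024 + 512 + 64 + 16 + 8 + 4 + 1 = 3677 (decimal)
Compute 3994 - 3677 = 317
Convert 317 (decimal) → 317 = 3×100 + 17 → three hundred seventeen (English words)
three hundred seventeen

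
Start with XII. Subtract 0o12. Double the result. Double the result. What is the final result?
Convert XII (Roman numeral) → 10 + 1 + 1 = 12 (decimal)
Start: 12
Convert 0o12 (octal) → 1×8 + 2 = 10 (decimal)
12 - 10 = 2
2 × 2 = 4
4 × 2 = 8
8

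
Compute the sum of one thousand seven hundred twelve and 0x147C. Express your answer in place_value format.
Convert one thousand seven hundred twelve (English words) → 1×1000 + 7×100 + 12 = 1712 (decimal)
Convert 0x147C (hexadecimal) → 1×4096 + 4×256 + 7×16 + 12 = 5244 (decimal)
Compute 1712 + 5244 = 6956
Convert 6956 (decimal) → 6956 = 6×1000 + 9×100 + 5×10 + 6 → 6 thousands, 9 hundreds, 5 tens, 6 ones (place-value notation)
6 thousands, 9 hundreds, 5 tens, 6 ones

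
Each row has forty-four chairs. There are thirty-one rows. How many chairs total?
Convert forty-four (English words) → 44 (decimal)
Convert thirty-one (English words) → 31 (decimal)
Compute 44 × 31 = 1364
1364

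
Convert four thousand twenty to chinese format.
Convert four thousand twenty (English words) → 4×1000 + 20 = 4020 (decimal)
Convert 4020 (decimal) → 4020 = 4×1000 + 2×10 → 四千零二十 (Chinese numeral)
四千零二十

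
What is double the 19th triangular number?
The 19th triangular number = 19×20/2 = 190
Compute 190 × 2 = 380
380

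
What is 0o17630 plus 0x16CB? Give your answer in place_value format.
Convert 0o17630 (octal) → 1×4096 + 7×512 + 6×64 + 3×8 = 8088 (decimal)
Convert 0x16CB (hexadecimal) → 1×4096 + 6×256 + 12×16 + 11 = 5835 (decimal)
Compute 8088 + 5835 = 13923
Convert 13923 (decimal) → 13923 = 13×1000 + 9×100 + 2×10 + 3 → 13 thousands, 9 hundreds, 2 tens, 3 ones (place-value notation)
13 thousands, 9 hundreds, 2 tens, 3 ones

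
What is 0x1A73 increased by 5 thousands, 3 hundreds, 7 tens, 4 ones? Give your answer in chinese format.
Convert 0x1A73 (hexadecimal) → 1×4096 + 10×256 + 7×16 + 3 = 6771 (decimal)
Convert 5 thousands, 3 hundreds, 7 tens, 4 ones (place-value notation) → 5×1000 + 3×100 + 7×10 + 4 = 5374 (decimal)
Compute 6771 + 5374 = 12145
Convert 12145 (decimal) → 12145 = 1×10000 + 2×1000 + 1×100 + 4×10 + 5 → 一万二千一百四十五 (Chinese numeral)
一万二千一百四十五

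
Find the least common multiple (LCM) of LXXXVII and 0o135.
Convert LXXXVII (Roman numeral) → 50 + 10 + 10 + 10 + 5 + 1 + 1 = 87 (decimal)
Convert 0o135 (octal) → 1×64 + 3×8 + 5 = 93 (decimal)
Compute lcm(87, 93) = 2697
2697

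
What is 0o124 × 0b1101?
Convert 0o124 (octal) → 1×64 + 2×8 + 4 = 84 (decimal)
Convert 0b1101 (binary) → 8 + 4 + 1 = 13 (decimal)
Compute 84 × 13 = 1092
1092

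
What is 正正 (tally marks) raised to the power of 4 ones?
Convert 正正 (tally marks) → 5 + 5 = 10 (decimal)
Convert 4 ones (place-value notation) → 4 (decimal)
Compute 10 ^ 4 = 10000
10000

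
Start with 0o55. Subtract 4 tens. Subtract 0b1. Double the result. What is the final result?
Convert 0o55 (octal) → 5×8 + 5 = 45 (decimal)
Start: 45
Convert 4 tens (place-value notation) → 4×10 = 40 (decimal)
45 - 40 = 5
Convert 0b1 (binary) → 1 (decimal)
5 - 1 = 4
4 × 2 = 8
8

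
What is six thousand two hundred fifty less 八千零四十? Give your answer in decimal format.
Convert six thousand two hundred fifty (English words) → 6×1000 + 2×100 + 50 = 6250 (decimal)
Convert 八千零四十 (Chinese numeral) → 8×1000 + 4×10 = 8040 (decimal)
Compute 6250 - 8040 = -1790
-1790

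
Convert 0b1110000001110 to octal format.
Convert 0b1110000001110 (binary) → 4096 + 2048 + 1024 + 8 + 4 + 2 = 7182 (decimal)
Convert 7182 (decimal) → 7182 = 1×4096 + 6×512 + 1×8 + 6 → 0o16016 (octal)
0o16016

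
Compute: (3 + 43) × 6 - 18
Parentheses first: 3 + 43 = 46
Multiply: 46 × 6 = 276
Subtract: 276 - 18 = 258
258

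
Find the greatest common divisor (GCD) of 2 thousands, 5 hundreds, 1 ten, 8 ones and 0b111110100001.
Convert 2 thousands, 5 hundreds, 1 ten, 8 ones (place-value notation) → 2×1000 + 5×100 + 1×10 + 8 = 2518 (decimal)
Convert 0b111110100001 (binary) → 2048 + 1024 + 512 + 256 + 128 + 32 + 1 = 4001 (decimal)
Compute gcd(2518, 4001) = 1
1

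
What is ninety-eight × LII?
Convert ninety-eight (English words) → 98 (decimal)
Convert LII (Roman numeral) → 50 + 1 + 1 = 52 (decimal)
Compute 98 × 52 = 5096
5096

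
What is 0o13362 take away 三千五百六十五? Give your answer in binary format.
Convert 0o13362 (octal) → 1×4096 + 3×512 + 3×64 + 6×8 + 2 = 5874 (decimal)
Convert 三千五百六十五 (Chinese numeral) → 3×1000 + 5×100 + 6×10 + 5 = 3565 (decimal)
Compute 5874 - 3565 = 2309
Convert 2309 (decimal) → 2309 = 2048 + 256 + 4 + 1 → 0b100100000101 (binary)
0b100100000101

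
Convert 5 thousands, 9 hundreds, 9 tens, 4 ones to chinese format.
Convert 5 thousands, 9 hundreds, 9 tens, 4 ones (place-value notation) → 5×1000 + 9×100 + 9×10 + 4 = 5994 (decimal)
Convert 5994 (decimal) → 5994 = 5×1000 + 9×100 + 9×10 + 4 → 五千九百九十四 (Chinese numeral)
五千九百九十四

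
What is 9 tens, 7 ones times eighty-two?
Convert 9 tens, 7 ones (place-value notation) → 9×10 + 7 = 97 (decimal)
Convert eighty-two (English words) → 82 (decimal)
Compute 97 × 82 = 7954
7954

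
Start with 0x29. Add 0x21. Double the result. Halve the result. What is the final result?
Convert 0x29 (hexadecimal) → 2×16 + 9 = 41 (decimal)
Start: 41
Convert 0x21 (hexadecimal) → 2×16 + 1 = 33 (decimal)
41 + 33 = 74
74 × 2 = 148
148 ÷ 2 = 74
74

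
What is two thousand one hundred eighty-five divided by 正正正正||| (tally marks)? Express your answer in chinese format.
Convert two thousand one hundred eighty-five (English words) → 2×1000 + 1×100 + 85 = 2185 (decimal)
Convert 正正正正||| (tally marks) → 5 + 5 + 5 + 5 + 3 = 23 (decimal)
Compute 2185 ÷ 23 = 95
Convert 95 (decimal) → 95 = 9×10 + 5 → 九十五 (Chinese numeral)
九十五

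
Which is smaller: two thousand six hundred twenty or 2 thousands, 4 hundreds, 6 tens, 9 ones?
Convert two thousand six hundred twenty (English words) → 2×1000 + 6×100 + 20 = 2620 (decimal)
Convert 2 thousands, 4 hundreds, 6 tens, 9 ones (place-value notation) → 2×1000 + 4×100 + 6×10 + 9 = 2469 (decimal)
Compare 2620 vs 2469: smaller = 2469
2469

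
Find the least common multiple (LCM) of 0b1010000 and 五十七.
Convert 0b1010000 (binary) → 64 + 16 = 80 (decimal)
Convert 五十七 (Chinese numeral) → 5×10 + 7 = 57 (decimal)
Compute lcm(80, 57) = 4560
4560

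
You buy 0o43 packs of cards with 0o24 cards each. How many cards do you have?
Convert 0o24 (octal) → 2×8 + 4 = 20 (decimal)
Convert 0o43 (octal) → 4×8 + 3 = 35 (decimal)
Compute 20 × 35 = 700
700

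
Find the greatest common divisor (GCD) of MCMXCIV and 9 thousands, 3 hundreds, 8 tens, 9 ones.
Convert MCMXCIV (Roman numeral) → 1000 + 900 + 90 + 4 = 1994 (decimal)
Convert 9 thousands, 3 hundreds, 8 tens, 9 ones (place-value notation) → 9×1000 + 3×100 + 8×10 + 9 = 9389 (decimal)
Compute gcd(1994, 9389) = 1
1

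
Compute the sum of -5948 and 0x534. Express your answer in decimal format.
Convert 0x534 (hexadecimal) → 5×256 + 3×16 + 4 = 1332 (decimal)
Compute -5948 + 1332 = -4616
-4616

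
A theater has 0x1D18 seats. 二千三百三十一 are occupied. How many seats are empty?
Convert 0x1D18 (hexadecimal) → 1×4096 + 13×256 + 1×16 + 8 = 7448 (decimal)
Convert 二千三百三十一 (Chinese numeral) → 2×1000 + 3×100 + 3×10 + 1 = 2331 (decimal)
Compute 7448 - 2331 = 5117
5117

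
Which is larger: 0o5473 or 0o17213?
Convert 0o5473 (octal) → 5×512 + 4×64 + 7×8 + 3 = 2875 (decimal)
Convert 0o17213 (octal) → 1×4096 + 7×512 + 2×64 + 1×8 + 3 = 7819 (decimal)
Compare 2875 vs 7819: larger = 7819
7819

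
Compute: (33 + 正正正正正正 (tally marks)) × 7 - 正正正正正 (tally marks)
Convert 正正正正正正 (tally marks) → 5 + 5 + 5 + 5 + 5 + 5 = 30 (decimal)
Convert 正正正正正 (tally marks) → 5 + 5 + 5 + 5 + 5 = 25 (decimal)
Expression in decimal: (33 + 30) × 7 - 25
Parentheses first: 33 + 30 = 63
Multiply: 63 × 7 = 441
Subtract: 441 - 25 = 416
416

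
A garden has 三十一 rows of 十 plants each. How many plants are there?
Convert 十 (Chinese numeral) → 1×10 = 10 (decimal)
Convert 三十一 (Chinese numeral) → 3×10 + 1 = 31 (decimal)
Compute 10 × 31 = 310
310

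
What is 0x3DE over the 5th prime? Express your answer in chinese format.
Convert 0x3DE (hexadecimal) → 3×256 + 13×16 + 14 = 990 (decimal)
Convert the 5th prime (prime index) → 11 (decimal)
Compute 990 ÷ 11 = 90
Convert 90 (decimal) → 90 = 9×10 → 九十 (Chinese numeral)
九十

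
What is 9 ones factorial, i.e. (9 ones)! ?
Convert 9 ones (place-value notation) → 9 (decimal)
Compute 9! = 362880
362880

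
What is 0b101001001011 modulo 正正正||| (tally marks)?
Convert 0b101001001011 (binary) → 2048 + 512 + 64 + 8 + 2 + 1 = 2635 (decimal)
Convert 正正正||| (tally marks) → 5 + 5 + 5 + 3 = 18 (decimal)
Compute 2635 mod 18 = 7
7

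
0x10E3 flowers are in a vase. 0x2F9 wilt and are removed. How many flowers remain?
Convert 0x10E3 (hexadecimal) → 1×4096 + 14×16 + 3 = 4323 (decimal)
Convert 0x2F9 (hexadecimal) → 2×256 + 15×16 + 9 = 761 (decimal)
Compute 4323 - 761 = 3562
3562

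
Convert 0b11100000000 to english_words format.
Convert 0b11100000000 (binary) → 1024 + 512 + 256 = 1792 (decimal)
Convert 1792 (decimal) → 1792 = 1×1000 + 7×100 + 92 → one thousand seven hundred ninety-two (English words)
one thousand seven hundred ninety-two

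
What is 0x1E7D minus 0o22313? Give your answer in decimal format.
Convert 0x1E7D (hexadecimal) → 1×4096 + 14×256 + 7×16 + 13 = 7805 (decimal)
Convert 0o22313 (octal) → 2×4096 + 2×512 + 3×64 + 1×8 + 3 = 9419 (decimal)
Compute 7805 - 9419 = -1614
-1614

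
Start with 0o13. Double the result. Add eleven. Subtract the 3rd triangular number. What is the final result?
Convert 0o13 (octal) → 1×8 + 3 = 11 (decimal)
Start: 11
11 × 2 = 22
Convert eleven (English words) → 11 (decimal)
22 + 11 = 33
Convert the 3rd triangular number (triangular index) → 3×4/2 = 6 (decimal)
33 - 6 = 27
27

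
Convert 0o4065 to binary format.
Convert 0o4065 (octal) → 4×512 + 6×8 + 5 = 2101 (decimal)
Convert 2101 (decimal) → 2101 = 2048 + 32 + 16 + 4 + 1 → 0b100000110101 (binary)
0b100000110101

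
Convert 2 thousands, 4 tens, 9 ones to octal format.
Convert 2 thousands, 4 tens, 9 ones (place-value notation) → 2×1000 + 4×10 + 9 = 2049 (decimal)
Convert 2049 (decimal) → 2049 = 4×512 + 1 → 0o4001 (octal)
0o4001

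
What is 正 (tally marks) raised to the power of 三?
Convert 正 (tally marks) → 5 (decimal)
Convert 三 (Chinese numeral) → 3 (decimal)
Compute 5 ^ 3 = 125
125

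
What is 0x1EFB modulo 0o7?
Convert 0x1EFB (hexadecimal) → 1×4096 + 14×256 + 15×16 + 11 = 7931 (decimal)
Convert 0o7 (octal) → 7 (decimal)
Compute 7931 mod 7 = 0
0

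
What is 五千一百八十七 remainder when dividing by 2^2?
Convert 五千一百八十七 (Chinese numeral) → 5×1000 + 1×100 + 8×10 + 7 = 5187 (decimal)
Convert 2^2 (power) → 4 (decimal)
Compute 5187 mod 4 = 3
3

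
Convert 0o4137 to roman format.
Convert 0o4137 (octal) → 4×512 + 1×64 + 3×8 + 7 = 2143 (decimal)
Convert 2143 (decimal) → 2143 = 1000 + 1000 + 100 + 40 + 1 + 1 + 1 → MMCXLIII (Roman numeral)
MMCXLIII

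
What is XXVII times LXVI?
Convert XXVII (Roman numeral) → 10 + 10 + 5 + 1 + 1 = 27 (decimal)
Convert LXVI (Roman numeral) → 50 + 10 + 5 + 1 = 66 (decimal)
Compute 27 × 66 = 1782
1782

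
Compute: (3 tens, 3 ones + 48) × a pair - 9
Convert 3 tens, 3 ones (place-value notation) → 3×10 + 3 = 33 (decimal)
Convert a pair (colloquial) → 2 (decimal)
Expression in decimal: (33 + 48) × 2 - 9
Parentheses first: 33 + 48 = 81
Multiply: 81 × 2 = 162
Subtract: 162 - 9 = 153
153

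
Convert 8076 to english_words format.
Convert 8076 (decimal) → 8076 = 8×1000 + 76 → eight thousand seventy-six (English words)
eight thousand seventy-six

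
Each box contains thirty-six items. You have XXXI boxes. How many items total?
Convert thirty-six (English words) → 36 (decimal)
Convert XXXI (Roman numeral) → 10 + 10 + 10 + 1 = 31 (decimal)
Compute 36 × 31 = 1116
1116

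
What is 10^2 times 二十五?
Convert 10^2 (power) → 100 (decimal)
Convert 二十五 (Chinese numeral) → 2×10 + 5 = 25 (decimal)
Compute 100 × 25 = 2500
2500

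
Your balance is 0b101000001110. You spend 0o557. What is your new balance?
Convert 0b101000001110 (binary) → 2048 + 512 + 8 + 4 + 2 = 2574 (decimal)
Convert 0o557 (octal) → 5×64 + 5×8 + 7 = 367 (decimal)
Compute 2574 - 367 = 2207
2207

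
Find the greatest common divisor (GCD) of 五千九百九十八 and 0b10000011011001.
Convert 五千九百九十八 (Chinese numeral) → 5×1000 + 9×100 + 9×10 + 8 = 5998 (decimal)
Convert 0b10000011011001 (binary) → 8192 + 128 + 64 + 16 + 8 + 1 = 8409 (decimal)
Compute gcd(5998, 8409) = 1
1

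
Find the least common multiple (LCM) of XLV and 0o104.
Convert XLV (Roman numeral) → 40 + 5 = 45 (decimal)
Convert 0o104 (octal) → 1×64 + 4 = 68 (decimal)
Compute lcm(45, 68) = 3060
3060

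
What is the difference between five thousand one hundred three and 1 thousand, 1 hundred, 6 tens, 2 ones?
Convert five thousand one hundred three (English words) → 5×1000 + 1×100 + 3 = 5103 (decimal)
Convert 1 thousand, 1 hundred, 6 tens, 2 ones (place-value notation) → 1×1000 + 1×100 + 6×10 + 2 = 1162 (decimal)
Difference: |5103 - 1162| = 3941
3941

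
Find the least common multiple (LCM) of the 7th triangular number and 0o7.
Convert the 7th triangular number (triangular index) → 7×8/2 = 28 (decimal)
Convert 0o7 (octal) → 7 (decimal)
Compute lcm(28, 7) = 28
28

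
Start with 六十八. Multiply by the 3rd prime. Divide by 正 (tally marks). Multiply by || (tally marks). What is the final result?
Convert 六十八 (Chinese numeral) → 6×10 + 8 = 68 (decimal)
Start: 68
Convert the 3rd prime (prime index) → 5 (decimal)
68 × 5 = 340
Convert 正 (tally marks) → 5 (decimal)
340 ÷ 5 = 68
Convert || (tally marks) → 2 (decimal)
68 × 2 = 136
136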